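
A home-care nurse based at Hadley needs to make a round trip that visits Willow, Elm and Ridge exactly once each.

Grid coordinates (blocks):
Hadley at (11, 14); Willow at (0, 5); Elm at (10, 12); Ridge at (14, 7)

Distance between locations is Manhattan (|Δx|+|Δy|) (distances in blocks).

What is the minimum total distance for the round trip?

Minimum total distance: 46 blocks.

With 3 stops there are 3!/2 = 3 distinct round trips (a route and its reverse cost the same).
Hadley-Willow-Elm-Ridge-Hadley: 20+17+9+10 = 56
Hadley-Willow-Ridge-Elm-Hadley: 20+16+9+3 = 48
Hadley-Elm-Willow-Ridge-Hadley: 3+17+16+10 = 46
The minimum is 46.
One optimal route: Hadley → Elm → Willow → Ridge → Hadley (or its reverse).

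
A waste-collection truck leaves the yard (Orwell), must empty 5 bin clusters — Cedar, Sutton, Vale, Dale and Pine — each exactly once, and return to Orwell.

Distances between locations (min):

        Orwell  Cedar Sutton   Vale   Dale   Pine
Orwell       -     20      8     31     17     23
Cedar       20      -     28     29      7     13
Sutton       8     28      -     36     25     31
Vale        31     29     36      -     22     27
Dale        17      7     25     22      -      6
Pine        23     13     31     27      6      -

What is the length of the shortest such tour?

Orwell → Cedar → Sutton → Vale → Dale → Pine → Orwell: 20+28+36+22+6+23 = 135
Orwell → Cedar → Sutton → Vale → Pine → Dale → Orwell: 20+28+36+27+6+17 = 134
Orwell → Cedar → Sutton → Dale → Vale → Pine → Orwell: 20+28+25+22+27+23 = 145
Orwell → Cedar → Sutton → Dale → Pine → Vale → Orwell: 20+28+25+6+27+31 = 137
Orwell → Cedar → Sutton → Pine → Vale → Dale → Orwell: 20+28+31+27+22+17 = 145
Orwell → Cedar → Sutton → Pine → Dale → Vale → Orwell: 20+28+31+6+22+31 = 138
Orwell → Cedar → Vale → Sutton → Dale → Pine → Orwell: 20+29+36+25+6+23 = 139
Orwell → Cedar → Vale → Sutton → Pine → Dale → Orwell: 20+29+36+31+6+17 = 139
Orwell → Cedar → Vale → Dale → Sutton → Pine → Orwell: 20+29+22+25+31+23 = 150
Orwell → Cedar → Vale → Dale → Pine → Sutton → Orwell: 20+29+22+6+31+8 = 116
Orwell → Cedar → Vale → Pine → Sutton → Dale → Orwell: 20+29+27+31+25+17 = 149
Orwell → Cedar → Vale → Pine → Dale → Sutton → Orwell: 20+29+27+6+25+8 = 115
Orwell → Cedar → Dale → Sutton → Vale → Pine → Orwell: 20+7+25+36+27+23 = 138
Orwell → Cedar → Dale → Sutton → Pine → Vale → Orwell: 20+7+25+31+27+31 = 141
… (46 more)
Orwell → Cedar → Dale → Pine → Vale → Sutton → Orwell: 20+7+6+27+36+8 = 104  ← best
The minimum is 104.
One optimal route: Orwell → Cedar → Dale → Pine → Vale → Sutton → Orwell (or its reverse).

Shortest round trip = 104 min.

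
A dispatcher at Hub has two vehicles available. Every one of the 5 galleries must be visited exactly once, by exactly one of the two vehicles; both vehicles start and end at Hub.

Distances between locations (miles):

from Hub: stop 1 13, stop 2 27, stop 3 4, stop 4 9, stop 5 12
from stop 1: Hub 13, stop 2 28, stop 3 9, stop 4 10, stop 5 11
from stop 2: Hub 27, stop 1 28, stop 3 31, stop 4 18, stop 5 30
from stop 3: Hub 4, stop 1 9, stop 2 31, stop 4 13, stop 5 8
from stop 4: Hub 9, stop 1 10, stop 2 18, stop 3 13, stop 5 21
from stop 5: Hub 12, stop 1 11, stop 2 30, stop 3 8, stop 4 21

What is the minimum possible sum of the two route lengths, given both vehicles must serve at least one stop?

Check every non-empty split of the stops between the two vehicles; for each half take its own optimal tour:
  {stop 1} + {stop 2, stop 3, stop 4, stop 5}: 26 + 69 = 95
  {stop 2} + {stop 1, stop 3, stop 4, stop 5}: 54 + 42 = 96
  {stop 1, stop 2} + {stop 3, stop 4, stop 5}: 68 + 42 = 110
  {stop 3} + {stop 1, stop 2, stop 4, stop 5}: 8 + 78 = 86
  {stop 1, stop 3} + {stop 2, stop 4, stop 5}: 26 + 69 = 95
  {stop 2, stop 3} + {stop 1, stop 4, stop 5}: 62 + 42 = 104
  … (15 splits in total)
Best: vehicle 1 Hub → stop 3 → Hub = 8; vehicle 2 Hub → stop 2 → stop 4 → stop 1 → stop 5 → Hub = 78; combined 86.

Minimum combined distance: 86 miles.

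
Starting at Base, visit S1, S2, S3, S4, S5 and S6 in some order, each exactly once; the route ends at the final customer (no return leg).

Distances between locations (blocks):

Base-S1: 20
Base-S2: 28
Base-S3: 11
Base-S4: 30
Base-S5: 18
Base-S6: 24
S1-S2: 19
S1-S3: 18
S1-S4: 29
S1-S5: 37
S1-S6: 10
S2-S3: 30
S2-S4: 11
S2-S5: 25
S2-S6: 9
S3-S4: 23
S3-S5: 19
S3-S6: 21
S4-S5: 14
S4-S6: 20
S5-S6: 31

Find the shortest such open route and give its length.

Shortest open route: 73 blocks.

There are 6! = 720 possible orderings.
Base - S1 - S2 - S3 - S4 - S5 - S6: 20+19+30+23+14+31 = 137
Base - S1 - S2 - S3 - S4 - S6 - S5: 20+19+30+23+20+31 = 143
Base - S1 - S2 - S3 - S5 - S4 - S6: 20+19+30+19+14+20 = 122
Base - S1 - S2 - S3 - S5 - S6 - S4: 20+19+30+19+31+20 = 139
Base - S1 - S2 - S3 - S6 - S4 - S5: 20+19+30+21+20+14 = 124
Base - S1 - S2 - S3 - S6 - S5 - S4: 20+19+30+21+31+14 = 135
Base - S1 - S2 - S4 - S3 - S5 - S6: 20+19+11+23+19+31 = 123
Base - S1 - S2 - S4 - S3 - S6 - S5: 20+19+11+23+21+31 = 125
… (712 more)
Base - S3 - S1 - S6 - S2 - S4 - S5: 11+18+10+9+11+14 = 73  ← best
The minimum is 73.
One shortest path: Base → S3 → S1 → S6 → S2 → S4 → S5.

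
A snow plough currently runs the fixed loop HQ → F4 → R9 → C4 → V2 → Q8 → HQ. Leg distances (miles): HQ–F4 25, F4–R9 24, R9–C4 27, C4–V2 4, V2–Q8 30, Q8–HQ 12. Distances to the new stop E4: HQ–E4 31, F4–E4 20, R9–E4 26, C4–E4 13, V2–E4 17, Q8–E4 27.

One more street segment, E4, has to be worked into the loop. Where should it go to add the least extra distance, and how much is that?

Adding 12 miles by placing E4 on the R9–C4 leg.

Insertion cost between consecutive stops i–j is d(i,E4) + d(E4,j) − d(i,j):
  between HQ and F4: 31 + 20 − 25 = 26
  between F4 and R9: 20 + 26 − 24 = 22
  between R9 and C4: 26 + 13 − 27 = 12
  between C4 and V2: 13 + 17 − 4 = 26
  between V2 and Q8: 17 + 27 − 30 = 14
  between Q8 and HQ: 27 + 31 − 12 = 46
Cheapest insertion is between R9 and C4, adding 12.
New total = 122 + 12 = 134.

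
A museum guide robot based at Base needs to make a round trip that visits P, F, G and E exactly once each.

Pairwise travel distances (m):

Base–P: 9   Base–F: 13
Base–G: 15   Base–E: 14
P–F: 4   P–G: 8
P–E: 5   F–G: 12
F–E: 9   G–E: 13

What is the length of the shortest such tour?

There are 12 distinct closed tours to check (reversals are equivalent).
Base→P→F→G→E→Base: 9+4+12+13+14 = 52
Base→P→F→E→G→Base: 9+4+9+13+15 = 50
Base→P→G→F→E→Base: 9+8+12+9+14 = 52
Base→P→G→E→F→Base: 9+8+13+9+13 = 52
Base→P→E→F→G→Base: 9+5+9+12+15 = 50
Base→P→E→G→F→Base: 9+5+13+12+13 = 52
Base→F→P→G→E→Base: 13+4+8+13+14 = 52
Base→F→P→E→G→Base: 13+4+5+13+15 = 50
Base→F→G→P→E→Base: 13+12+8+5+14 = 52
Base→F→E→P→G→Base: 13+9+5+8+15 = 50
Base→G→P→F→E→Base: 15+8+4+9+14 = 50
Base→G→F→P→E→Base: 15+12+4+5+14 = 50
The minimum is 50.
One optimal route: Base → P → F → E → G → Base (or its reverse).

Minimum total distance: 50 m.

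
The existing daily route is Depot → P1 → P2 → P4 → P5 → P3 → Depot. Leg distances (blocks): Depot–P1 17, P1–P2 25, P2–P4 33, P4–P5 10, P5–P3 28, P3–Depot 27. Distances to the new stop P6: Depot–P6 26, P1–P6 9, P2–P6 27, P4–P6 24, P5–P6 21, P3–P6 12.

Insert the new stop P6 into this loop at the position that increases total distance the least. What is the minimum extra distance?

+5 blocks — insert P6 between P5 and P3.

Insertion cost between consecutive stops i–j is d(i,P6) + d(P6,j) − d(i,j):
  between Depot and P1: 26 + 9 − 17 = 18
  between P1 and P2: 9 + 27 − 25 = 11
  between P2 and P4: 27 + 24 − 33 = 18
  between P4 and P5: 24 + 21 − 10 = 35
  between P5 and P3: 21 + 12 − 28 = 5
  between P3 and Depot: 12 + 26 − 27 = 11
Cheapest insertion is between P5 and P3, adding 5.
New total = 140 + 5 = 145.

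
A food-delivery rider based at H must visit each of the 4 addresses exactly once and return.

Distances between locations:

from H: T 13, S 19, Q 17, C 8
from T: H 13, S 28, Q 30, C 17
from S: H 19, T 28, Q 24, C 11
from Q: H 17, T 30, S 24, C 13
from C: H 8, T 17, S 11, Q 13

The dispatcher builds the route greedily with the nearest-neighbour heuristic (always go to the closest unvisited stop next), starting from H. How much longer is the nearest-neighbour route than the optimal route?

H: C=8, T=13, Q=17, S=19 ⇒ C
C: S=11, Q=13, T=17 ⇒ S
S: Q=24, T=28 ⇒ Q
Q: T=30 ⇒ T
NN route H → C → S → Q → T → H costs 86.
Optimal: H → T → S → C → Q → H costs 82 (by enumerating all 12 distinct tours).
Excess = 86 − 82 = 4.

The nearest-neighbour route is 4 longer than optimal.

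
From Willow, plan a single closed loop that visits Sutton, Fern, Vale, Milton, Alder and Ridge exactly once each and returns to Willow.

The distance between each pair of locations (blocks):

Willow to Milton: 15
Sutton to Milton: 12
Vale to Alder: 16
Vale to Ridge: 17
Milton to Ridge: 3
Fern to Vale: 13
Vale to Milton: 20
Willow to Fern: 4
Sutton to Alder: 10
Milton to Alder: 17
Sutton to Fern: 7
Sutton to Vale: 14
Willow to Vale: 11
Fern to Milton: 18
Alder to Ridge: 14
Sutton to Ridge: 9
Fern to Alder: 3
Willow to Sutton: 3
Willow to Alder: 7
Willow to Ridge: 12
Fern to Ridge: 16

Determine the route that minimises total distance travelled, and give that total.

Willow→Sutton→Fern→Vale→Milton→Alder→Ridge→Willow: 3+7+13+20+17+14+12 = 86
Willow→Sutton→Fern→Vale→Milton→Ridge→Alder→Willow: 3+7+13+20+3+14+7 = 67
Willow→Sutton→Fern→Vale→Alder→Milton→Ridge→Willow: 3+7+13+16+17+3+12 = 71
Willow→Sutton→Fern→Vale→Alder→Ridge→Milton→Willow: 3+7+13+16+14+3+15 = 71
Willow→Sutton→Fern→Vale→Ridge→Milton→Alder→Willow: 3+7+13+17+3+17+7 = 67
Willow→Sutton→Fern→Vale→Ridge→Alder→Milton→Willow: 3+7+13+17+14+17+15 = 86
Willow→Sutton→Fern→Milton→Vale→Alder→Ridge→Willow: 3+7+18+20+16+14+12 = 90
Willow→Sutton→Fern→Milton→Vale→Ridge→Alder→Willow: 3+7+18+20+17+14+7 = 86
… (352 more)
Willow→Sutton→Milton→Ridge→Vale→Fern→Alder→Willow: 3+12+3+17+13+3+7 = 58  ← best
The minimum is 58.
One optimal route: Willow → Sutton → Milton → Ridge → Vale → Fern → Alder → Willow (or its reverse).

58 blocks — the shortest possible round trip.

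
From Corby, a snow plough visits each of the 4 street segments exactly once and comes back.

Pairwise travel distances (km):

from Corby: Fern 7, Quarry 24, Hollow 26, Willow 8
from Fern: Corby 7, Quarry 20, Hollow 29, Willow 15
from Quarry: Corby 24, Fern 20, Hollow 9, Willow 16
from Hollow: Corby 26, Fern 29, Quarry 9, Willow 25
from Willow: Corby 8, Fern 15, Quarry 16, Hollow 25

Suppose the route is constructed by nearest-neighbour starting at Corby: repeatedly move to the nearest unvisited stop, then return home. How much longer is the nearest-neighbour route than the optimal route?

The nearest-neighbour route is 4 km longer than optimal.

From Corby: Fern=7, Willow=8, Quarry=24, Hollow=26 → choose Fern (7).
From Fern: Willow=15, Quarry=20, Hollow=29 → choose Willow (15).
From Willow: Quarry=16, Hollow=25 → choose Quarry (16).
From Quarry: Hollow=9 → choose Hollow (9).
NN route Corby → Fern → Willow → Quarry → Hollow → Corby costs 73.
Optimal: Corby → Fern → Quarry → Hollow → Willow → Corby costs 69 (by enumerating all 12 distinct tours).
Excess = 73 − 69 = 4.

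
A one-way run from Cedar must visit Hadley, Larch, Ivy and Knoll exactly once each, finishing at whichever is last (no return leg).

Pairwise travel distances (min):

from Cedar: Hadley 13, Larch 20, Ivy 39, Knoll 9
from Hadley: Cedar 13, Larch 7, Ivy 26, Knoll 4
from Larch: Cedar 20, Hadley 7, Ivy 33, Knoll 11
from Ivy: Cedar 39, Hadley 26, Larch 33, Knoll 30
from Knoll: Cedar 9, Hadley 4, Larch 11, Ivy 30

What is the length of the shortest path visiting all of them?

There are 4! = 24 possible orderings.
Cedar→Hadley→Larch→Ivy→Knoll: 13+7+33+30 = 83
Cedar→Hadley→Larch→Knoll→Ivy: 13+7+11+30 = 61
Cedar→Hadley→Ivy→Larch→Knoll: 13+26+33+11 = 83
Cedar→Hadley→Ivy→Knoll→Larch: 13+26+30+11 = 80
Cedar→Hadley→Knoll→Larch→Ivy: 13+4+11+33 = 61
Cedar→Hadley→Knoll→Ivy→Larch: 13+4+30+33 = 80
Cedar→Larch→Hadley→Ivy→Knoll: 20+7+26+30 = 83
Cedar→Larch→Hadley→Knoll→Ivy: 20+7+4+30 = 61
Cedar→Larch→Ivy→Hadley→Knoll: 20+33+26+4 = 83
Cedar→Larch→Ivy→Knoll→Hadley: 20+33+30+4 = 87
Cedar→Larch→Knoll→Hadley→Ivy: 20+11+4+26 = 61
Cedar→Larch→Knoll→Ivy→Hadley: 20+11+30+26 = 87
Cedar→Ivy→Hadley→Larch→Knoll: 39+26+7+11 = 83
Cedar→Ivy→Hadley→Knoll→Larch: 39+26+4+11 = 80
… (10 more)
Cedar→Knoll→Hadley→Larch→Ivy: 9+4+7+33 = 53  ← best
The minimum is 53.
One shortest path: Cedar → Knoll → Hadley → Larch → Ivy.

Shortest open route: 53 min.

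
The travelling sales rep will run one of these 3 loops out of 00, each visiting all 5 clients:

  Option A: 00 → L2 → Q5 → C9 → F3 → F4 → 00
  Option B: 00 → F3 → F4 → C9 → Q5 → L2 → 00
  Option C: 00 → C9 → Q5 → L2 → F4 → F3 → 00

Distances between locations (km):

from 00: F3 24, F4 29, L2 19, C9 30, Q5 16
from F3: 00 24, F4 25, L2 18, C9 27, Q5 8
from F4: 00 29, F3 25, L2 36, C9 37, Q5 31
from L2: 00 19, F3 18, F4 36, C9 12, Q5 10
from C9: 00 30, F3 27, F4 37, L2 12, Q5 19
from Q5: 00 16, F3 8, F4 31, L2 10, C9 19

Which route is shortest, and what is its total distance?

Option A: 19 + 10 + 19 + 27 + 25 + 29 = 129
Option B: 24 + 25 + 37 + 19 + 10 + 19 = 134
Option C: 30 + 19 + 10 + 36 + 25 + 24 = 144

Shortest is Option A, total 129 km.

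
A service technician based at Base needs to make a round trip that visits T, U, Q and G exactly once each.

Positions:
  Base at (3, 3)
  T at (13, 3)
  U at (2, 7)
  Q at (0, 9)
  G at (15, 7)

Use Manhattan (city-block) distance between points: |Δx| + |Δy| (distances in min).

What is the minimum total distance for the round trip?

42 min — the shortest possible round trip.

With 4 stops there are 4!/2 = 12 distinct round trips (a route and its reverse cost the same).
Base - T - U - Q - G - Base: 10+15+4+17+16 = 62
Base - T - U - G - Q - Base: 10+15+13+17+9 = 64
Base - T - Q - U - G - Base: 10+19+4+13+16 = 62
Base - T - Q - G - U - Base: 10+19+17+13+5 = 64
Base - T - G - U - Q - Base: 10+6+13+4+9 = 42
Base - T - G - Q - U - Base: 10+6+17+4+5 = 42
Base - U - T - Q - G - Base: 5+15+19+17+16 = 72
Base - U - T - G - Q - Base: 5+15+6+17+9 = 52
Base - U - Q - T - G - Base: 5+4+19+6+16 = 50
Base - U - G - T - Q - Base: 5+13+6+19+9 = 52
Base - Q - T - U - G - Base: 9+19+15+13+16 = 72
Base - Q - U - T - G - Base: 9+4+15+6+16 = 50
The minimum is 42.
One optimal route: Base → T → G → U → Q → Base (or its reverse).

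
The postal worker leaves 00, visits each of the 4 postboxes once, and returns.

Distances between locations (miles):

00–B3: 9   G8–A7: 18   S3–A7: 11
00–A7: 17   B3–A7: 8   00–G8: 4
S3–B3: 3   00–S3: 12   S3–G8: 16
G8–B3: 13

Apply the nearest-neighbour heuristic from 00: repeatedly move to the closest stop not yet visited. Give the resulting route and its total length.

Nearest-neighbour total = 48 miles; route 00 → G8 → B3 → S3 → A7 → 00.

At 00 the remaining stops are G8 4, B3 9, S3 12, A7 17; go to G8.
At G8 the remaining stops are B3 13, S3 16, A7 18; go to B3.
At B3 the remaining stops are S3 3, A7 8; go to S3.
At S3 the remaining stops are A7 11; go to A7.
Return A7→00: 17.
Total = 4 + 13 + 3 + 11 + 17 = 48.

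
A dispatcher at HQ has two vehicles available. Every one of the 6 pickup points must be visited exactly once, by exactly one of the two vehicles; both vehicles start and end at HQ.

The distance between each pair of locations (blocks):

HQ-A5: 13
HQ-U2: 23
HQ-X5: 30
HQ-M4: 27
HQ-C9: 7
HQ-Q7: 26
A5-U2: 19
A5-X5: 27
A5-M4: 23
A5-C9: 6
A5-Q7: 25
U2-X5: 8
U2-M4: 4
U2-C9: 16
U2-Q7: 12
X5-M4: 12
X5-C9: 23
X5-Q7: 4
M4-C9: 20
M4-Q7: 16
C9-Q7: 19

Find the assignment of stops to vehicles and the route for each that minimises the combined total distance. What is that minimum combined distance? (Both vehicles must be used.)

Minimum combined distance: 92 blocks.

There are 2^5 − 1 = 31 ways to divide the 6 stops into two non-empty groups. For each, the best each vehicle can do is its own shortest tour through its group:
  {A5} + {U2, X5, M4, C9, Q7}: 26 + 69 = 95
  {U2} + {A5, X5, M4, C9, Q7}: 46 + 78 = 124
  {A5, U2} + {X5, M4, C9, Q7}: 55 + 69 = 124
  {X5} + {A5, U2, M4, C9, Q7}: 60 + 78 = 138
  {A5, X5} + {U2, M4, C9, Q7}: 70 + 69 = 139
  {U2, X5} + {A5, M4, C9, Q7}: 61 + 78 = 139
  … (31 splits in total)
  {C9} + {A5, U2, X5, M4, Q7}: 14 + 78 = 92  ← best
Best: vehicle 1 HQ → C9 → HQ = 14; vehicle 2 HQ → A5 → U2 → M4 → X5 → Q7 → HQ = 78; combined 92.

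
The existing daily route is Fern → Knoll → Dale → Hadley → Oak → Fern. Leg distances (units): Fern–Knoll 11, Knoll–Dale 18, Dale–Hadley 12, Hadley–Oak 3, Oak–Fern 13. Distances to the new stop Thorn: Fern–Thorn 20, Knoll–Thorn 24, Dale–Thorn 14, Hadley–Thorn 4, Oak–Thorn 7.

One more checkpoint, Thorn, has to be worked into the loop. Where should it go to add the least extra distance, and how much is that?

Minimum extra distance: 6, inserting Thorn between Dale and Hadley.

Insertion cost between consecutive stops i–j is d(i,Thorn) + d(Thorn,j) − d(i,j):
  between Fern and Knoll: 20 + 24 − 11 = 33
  between Knoll and Dale: 24 + 14 − 18 = 20
  between Dale and Hadley: 14 + 4 − 12 = 6
  between Hadley and Oak: 4 + 7 − 3 = 8
  between Oak and Fern: 7 + 20 − 13 = 14
Cheapest insertion is between Dale and Hadley, adding 6.
New total = 57 + 6 = 63.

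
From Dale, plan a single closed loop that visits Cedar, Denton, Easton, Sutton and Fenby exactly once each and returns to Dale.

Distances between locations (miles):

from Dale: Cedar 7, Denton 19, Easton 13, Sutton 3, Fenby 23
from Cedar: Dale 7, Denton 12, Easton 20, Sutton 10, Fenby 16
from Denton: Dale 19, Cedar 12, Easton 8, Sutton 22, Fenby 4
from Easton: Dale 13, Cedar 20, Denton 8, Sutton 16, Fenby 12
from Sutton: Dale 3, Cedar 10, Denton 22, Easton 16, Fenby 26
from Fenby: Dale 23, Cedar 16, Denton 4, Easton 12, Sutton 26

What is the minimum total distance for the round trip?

With 5 stops there are 5!/2 = 60 distinct round trips (a route and its reverse cost the same).
Dale - Cedar - Denton - Easton - Sutton - Fenby - Dale: 7+12+8+16+26+23 = 92
Dale - Cedar - Denton - Easton - Fenby - Sutton - Dale: 7+12+8+12+26+3 = 68
Dale - Cedar - Denton - Sutton - Easton - Fenby - Dale: 7+12+22+16+12+23 = 92
Dale - Cedar - Denton - Sutton - Fenby - Easton - Dale: 7+12+22+26+12+13 = 92
Dale - Cedar - Denton - Fenby - Easton - Sutton - Dale: 7+12+4+12+16+3 = 54
Dale - Cedar - Denton - Fenby - Sutton - Easton - Dale: 7+12+4+26+16+13 = 78
Dale - Cedar - Easton - Denton - Sutton - Fenby - Dale: 7+20+8+22+26+23 = 106
Dale - Cedar - Easton - Denton - Fenby - Sutton - Dale: 7+20+8+4+26+3 = 68
Dale - Cedar - Easton - Sutton - Denton - Fenby - Dale: 7+20+16+22+4+23 = 92
Dale - Cedar - Easton - Sutton - Fenby - Denton - Dale: 7+20+16+26+4+19 = 92
Dale - Cedar - Easton - Fenby - Denton - Sutton - Dale: 7+20+12+4+22+3 = 68
Dale - Cedar - Easton - Fenby - Sutton - Denton - Dale: 7+20+12+26+22+19 = 106
Dale - Cedar - Sutton - Denton - Easton - Fenby - Dale: 7+10+22+8+12+23 = 82
Dale - Cedar - Sutton - Denton - Fenby - Easton - Dale: 7+10+22+4+12+13 = 68
… (46 more)
The minimum is 54.
One optimal route: Dale → Cedar → Denton → Fenby → Easton → Sutton → Dale (or its reverse).

54 miles — the shortest possible round trip.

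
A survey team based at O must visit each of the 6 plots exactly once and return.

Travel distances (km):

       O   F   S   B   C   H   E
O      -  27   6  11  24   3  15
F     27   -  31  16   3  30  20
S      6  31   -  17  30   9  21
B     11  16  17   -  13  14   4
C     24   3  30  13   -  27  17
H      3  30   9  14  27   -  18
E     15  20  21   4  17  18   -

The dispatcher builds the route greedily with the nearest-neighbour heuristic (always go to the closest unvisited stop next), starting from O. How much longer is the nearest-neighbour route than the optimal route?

From O: H=3, S=6, B=11, E=15, C=24, F=27 → choose H (3).
From H: S=9, B=14, E=18, C=27, F=30 → choose S (9).
From S: B=17, E=21, C=30, F=31 → choose B (17).
From B: E=4, C=13, F=16 → choose E (4).
From E: C=17, F=20 → choose C (17).
From C: F=3 → choose F (3).
NN route O → H → S → B → E → C → F → O costs 80.
Optimal: O → S → F → C → B → E → H → O costs 78 (by enumerating all 360 distinct tours).
Excess = 80 − 78 = 2.

The nearest-neighbour route is 2 km longer than optimal.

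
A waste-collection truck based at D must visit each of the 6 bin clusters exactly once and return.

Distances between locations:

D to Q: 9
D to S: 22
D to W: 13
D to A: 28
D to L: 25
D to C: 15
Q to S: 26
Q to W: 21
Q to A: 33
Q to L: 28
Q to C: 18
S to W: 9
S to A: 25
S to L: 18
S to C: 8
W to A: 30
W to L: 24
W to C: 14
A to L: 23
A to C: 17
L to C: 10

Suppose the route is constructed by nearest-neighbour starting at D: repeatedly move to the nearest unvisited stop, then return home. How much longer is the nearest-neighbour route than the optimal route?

From D: Q=9, W=13, C=15, S=22, L=25, A=28 → choose Q (9).
From Q: C=18, W=21, S=26, L=28, A=33 → choose C (18).
From C: S=8, L=10, W=14, A=17 → choose S (8).
From S: W=9, L=18, A=25 → choose W (9).
From W: L=24, A=30 → choose L (24).
From L: A=23 → choose A (23).
NN route D → Q → C → S → W → L → A → D costs 119.
Optimal: D → Q → A → L → C → S → W → D costs 105 (by enumerating all 360 distinct tours).
Excess = 119 − 105 = 14.

The nearest-neighbour route is 14 longer than optimal.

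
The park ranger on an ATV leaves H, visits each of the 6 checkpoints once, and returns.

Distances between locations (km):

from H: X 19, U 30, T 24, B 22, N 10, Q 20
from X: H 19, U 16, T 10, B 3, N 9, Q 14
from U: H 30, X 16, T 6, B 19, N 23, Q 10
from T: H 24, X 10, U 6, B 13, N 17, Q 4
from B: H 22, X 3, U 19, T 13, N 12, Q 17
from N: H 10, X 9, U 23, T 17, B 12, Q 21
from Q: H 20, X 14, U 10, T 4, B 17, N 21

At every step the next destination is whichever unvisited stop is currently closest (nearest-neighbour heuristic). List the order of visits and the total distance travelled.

From H: distances to unvisited — N=10, X=19, Q=20, B=22, T=24, U=30. Nearest is N (10).
From N: distances to unvisited — X=9, B=12, T=17, Q=21, U=23. Nearest is X (9).
From X: distances to unvisited — B=3, T=10, Q=14, U=16. Nearest is B (3).
From B: distances to unvisited — T=13, Q=17, U=19. Nearest is T (13).
From T: distances to unvisited — Q=4, U=6. Nearest is Q (4).
From Q: distances to unvisited — U=10. Nearest is U (10).
Return U→H: 30.
Total = 10 + 9 + 3 + 13 + 4 + 10 + 30 = 79.

Nearest-neighbour total = 79 km; route H → N → X → B → T → Q → U → H.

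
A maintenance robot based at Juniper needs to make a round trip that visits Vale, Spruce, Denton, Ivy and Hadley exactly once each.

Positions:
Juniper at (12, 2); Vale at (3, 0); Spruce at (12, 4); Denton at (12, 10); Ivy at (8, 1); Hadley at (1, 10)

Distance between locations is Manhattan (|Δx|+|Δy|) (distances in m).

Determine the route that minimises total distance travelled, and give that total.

Shortest round trip = 42 m.

There are 60 distinct closed tours to check (reversals are equivalent).
Juniper→Vale→Spruce→Denton→Ivy→Hadley→Juniper: 11+13+6+13+16+19 = 78
Juniper→Vale→Spruce→Denton→Hadley→Ivy→Juniper: 11+13+6+11+16+5 = 62
Juniper→Vale→Spruce→Ivy→Denton→Hadley→Juniper: 11+13+7+13+11+19 = 74
Juniper→Vale→Spruce→Ivy→Hadley→Denton→Juniper: 11+13+7+16+11+8 = 66
Juniper→Vale→Spruce→Hadley→Denton→Ivy→Juniper: 11+13+17+11+13+5 = 70
Juniper→Vale→Spruce→Hadley→Ivy→Denton→Juniper: 11+13+17+16+13+8 = 78
Juniper→Vale→Denton→Spruce→Ivy→Hadley→Juniper: 11+19+6+7+16+19 = 78
Juniper→Vale→Denton→Spruce→Hadley→Ivy→Juniper: 11+19+6+17+16+5 = 74
Juniper→Vale→Denton→Ivy→Spruce→Hadley→Juniper: 11+19+13+7+17+19 = 86
Juniper→Vale→Denton→Ivy→Hadley→Spruce→Juniper: 11+19+13+16+17+2 = 78
Juniper→Vale→Denton→Hadley→Spruce→Ivy→Juniper: 11+19+11+17+7+5 = 70
Juniper→Vale→Denton→Hadley→Ivy→Spruce→Juniper: 11+19+11+16+7+2 = 66
Juniper→Vale→Ivy→Spruce→Denton→Hadley→Juniper: 11+6+7+6+11+19 = 60
Juniper→Vale→Ivy→Spruce→Hadley→Denton→Juniper: 11+6+7+17+11+8 = 60
… (46 more)
Juniper→Spruce→Denton→Hadley→Vale→Ivy→Juniper: 2+6+11+12+6+5 = 42  ← best
The minimum is 42.
One optimal route: Juniper → Spruce → Denton → Hadley → Vale → Ivy → Juniper (or its reverse).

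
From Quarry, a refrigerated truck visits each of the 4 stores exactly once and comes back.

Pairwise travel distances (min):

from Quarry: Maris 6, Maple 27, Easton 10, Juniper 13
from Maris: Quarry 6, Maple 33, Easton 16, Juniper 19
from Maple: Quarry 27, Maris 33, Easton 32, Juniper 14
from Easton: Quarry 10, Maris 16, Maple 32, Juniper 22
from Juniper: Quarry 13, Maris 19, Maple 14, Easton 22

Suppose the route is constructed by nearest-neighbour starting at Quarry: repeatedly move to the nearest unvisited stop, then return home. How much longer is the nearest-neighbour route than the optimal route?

4 min longer than the optimal tour.

From Quarry: Maris=6, Easton=10, Juniper=13, Maple=27 → choose Maris (6).
From Maris: Easton=16, Juniper=19, Maple=33 → choose Easton (16).
From Easton: Juniper=22, Maple=32 → choose Juniper (22).
From Juniper: Maple=14 → choose Maple (14).
NN route Quarry → Maris → Easton → Juniper → Maple → Quarry costs 85.
Optimal: Quarry → Maris → Easton → Maple → Juniper → Quarry costs 81 (by enumerating all 12 distinct tours).
Excess = 85 − 81 = 4.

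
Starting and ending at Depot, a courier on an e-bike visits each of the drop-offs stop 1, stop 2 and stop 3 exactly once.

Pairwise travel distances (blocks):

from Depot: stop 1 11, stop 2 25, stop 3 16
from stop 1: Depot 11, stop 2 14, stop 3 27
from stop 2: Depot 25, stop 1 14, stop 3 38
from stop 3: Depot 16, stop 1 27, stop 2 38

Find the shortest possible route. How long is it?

79 blocks — the shortest possible round trip.

With 3 stops there are 3!/2 = 3 distinct round trips (a route and its reverse cost the same).
Depot→stop 1→stop 2→stop 3→Depot: 11+14+38+16 = 79
Depot→stop 1→stop 3→stop 2→Depot: 11+27+38+25 = 101
Depot→stop 2→stop 1→stop 3→Depot: 25+14+27+16 = 82
The minimum is 79.
One optimal route: Depot → stop 1 → stop 2 → stop 3 → Depot (or its reverse).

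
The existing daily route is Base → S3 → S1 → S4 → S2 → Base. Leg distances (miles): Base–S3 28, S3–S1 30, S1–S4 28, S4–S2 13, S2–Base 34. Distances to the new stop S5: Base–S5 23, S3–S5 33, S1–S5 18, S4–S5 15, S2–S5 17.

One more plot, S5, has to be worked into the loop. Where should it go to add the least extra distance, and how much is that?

Insertion cost between consecutive stops i–j is d(i,S5) + d(S5,j) − d(i,j):
  between Base and S3: 23 + 33 − 28 = 28
  between S3 and S1: 33 + 18 − 30 = 21
  between S1 and S4: 18 + 15 − 28 = 5
  between S4 and S2: 15 + 17 − 13 = 19
  between S2 and Base: 17 + 23 − 34 = 6
Cheapest insertion is between S1 and S4, adding 5.
New total = 133 + 5 = 138.

+5 miles — insert S5 between S1 and S4.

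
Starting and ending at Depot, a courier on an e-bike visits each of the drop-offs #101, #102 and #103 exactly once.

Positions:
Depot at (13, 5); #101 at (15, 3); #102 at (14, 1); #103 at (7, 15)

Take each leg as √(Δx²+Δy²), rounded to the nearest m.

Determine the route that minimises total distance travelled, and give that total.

There are 3 distinct closed tours to check (reversals are equivalent).
Depot-#101-#102-#103-Depot: 3+2+16+12 = 33
Depot-#101-#103-#102-Depot: 3+14+16+4 = 37
Depot-#102-#101-#103-Depot: 4+2+14+12 = 32
The minimum is 32.
One optimal route: Depot → #102 → #101 → #103 → Depot (or its reverse).

32 m — the shortest possible round trip.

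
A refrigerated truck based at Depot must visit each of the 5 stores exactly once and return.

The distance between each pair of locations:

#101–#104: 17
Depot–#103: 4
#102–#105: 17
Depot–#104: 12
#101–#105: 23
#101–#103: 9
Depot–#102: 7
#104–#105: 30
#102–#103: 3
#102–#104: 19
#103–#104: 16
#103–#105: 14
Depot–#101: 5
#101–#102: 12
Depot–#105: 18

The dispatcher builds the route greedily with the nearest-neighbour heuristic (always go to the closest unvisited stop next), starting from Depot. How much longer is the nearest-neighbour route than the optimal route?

8 longer than the optimal tour.

From Depot: #103=4, #101=5, #102=7, #104=12, #105=18 → choose #103 (4).
From #103: #102=3, #101=9, #105=14, #104=16 → choose #102 (3).
From #102: #101=12, #105=17, #104=19 → choose #101 (12).
From #101: #104=17, #105=23 → choose #104 (17).
From #104: #105=30 → choose #105 (30).
NN route Depot → #103 → #102 → #101 → #104 → #105 → Depot costs 84.
Optimal: Depot → #101 → #102 → #103 → #105 → #104 → Depot costs 76 (by enumerating all 60 distinct tours).
Excess = 84 − 76 = 8.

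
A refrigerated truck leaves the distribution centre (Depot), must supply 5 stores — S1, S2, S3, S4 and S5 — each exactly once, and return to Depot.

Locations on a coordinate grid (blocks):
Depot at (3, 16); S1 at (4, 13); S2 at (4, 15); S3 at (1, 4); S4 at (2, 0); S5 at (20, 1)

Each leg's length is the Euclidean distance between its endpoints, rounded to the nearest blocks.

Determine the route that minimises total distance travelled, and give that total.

With 5 stops there are 5!/2 = 60 distinct round trips (a route and its reverse cost the same).
Depot - S1 - S2 - S3 - S4 - S5 - Depot: 3+2+11+4+18+23 = 61
Depot - S1 - S2 - S3 - S5 - S4 - Depot: 3+2+11+19+18+16 = 69
Depot - S1 - S2 - S4 - S3 - S5 - Depot: 3+2+15+4+19+23 = 66
Depot - S1 - S2 - S4 - S5 - S3 - Depot: 3+2+15+18+19+12 = 69
Depot - S1 - S2 - S5 - S3 - S4 - Depot: 3+2+21+19+4+16 = 65
Depot - S1 - S2 - S5 - S4 - S3 - Depot: 3+2+21+18+4+12 = 60
Depot - S1 - S3 - S2 - S4 - S5 - Depot: 3+9+11+15+18+23 = 79
Depot - S1 - S3 - S2 - S5 - S4 - Depot: 3+9+11+21+18+16 = 78
Depot - S1 - S3 - S4 - S2 - S5 - Depot: 3+9+4+15+21+23 = 75
Depot - S1 - S3 - S4 - S5 - S2 - Depot: 3+9+4+18+21+1 = 56
Depot - S1 - S3 - S5 - S2 - S4 - Depot: 3+9+19+21+15+16 = 83
Depot - S1 - S3 - S5 - S4 - S2 - Depot: 3+9+19+18+15+1 = 65
Depot - S1 - S4 - S2 - S3 - S5 - Depot: 3+13+15+11+19+23 = 84
Depot - S1 - S4 - S2 - S5 - S3 - Depot: 3+13+15+21+19+12 = 83
… (46 more)
The minimum is 56.
One optimal route: Depot → S1 → S3 → S4 → S5 → S2 → Depot (or its reverse).

Minimum total distance: 56 blocks.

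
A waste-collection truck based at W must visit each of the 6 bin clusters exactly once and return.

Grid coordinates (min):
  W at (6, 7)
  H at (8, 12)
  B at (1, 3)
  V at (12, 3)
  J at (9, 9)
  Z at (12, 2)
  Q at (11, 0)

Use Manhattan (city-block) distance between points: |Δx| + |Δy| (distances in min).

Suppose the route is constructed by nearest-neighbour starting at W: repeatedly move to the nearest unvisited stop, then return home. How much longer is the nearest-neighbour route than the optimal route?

From W: J=5, H=7, B=9, V=10, Z=11, Q=12 → choose J (5).
From J: H=4, V=9, Z=10, Q=11, B=14 → choose H (4).
From H: V=13, Z=14, Q=15, B=16 → choose V (13).
From V: Z=1, Q=4, B=11 → choose Z (1).
From Z: Q=3, B=12 → choose Q (3).
From Q: B=13 → choose B (13).
NN route W → J → H → V → Z → Q → B → W costs 48.
Optimal: W → H → J → V → Z → Q → B → W costs 46 (by enumerating all 360 distinct tours).
Excess = 48 − 46 = 2.

Excess over optimum: 2 min.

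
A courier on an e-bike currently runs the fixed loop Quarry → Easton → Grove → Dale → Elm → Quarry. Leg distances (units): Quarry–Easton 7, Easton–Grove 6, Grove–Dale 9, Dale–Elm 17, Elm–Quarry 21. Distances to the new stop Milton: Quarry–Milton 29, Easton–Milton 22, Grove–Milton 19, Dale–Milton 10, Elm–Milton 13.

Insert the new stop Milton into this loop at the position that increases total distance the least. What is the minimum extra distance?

Minimum extra distance: 6, inserting Milton between Dale and Elm.

Insertion cost between consecutive stops i–j is d(i,Milton) + d(Milton,j) − d(i,j):
  between Quarry and Easton: 29 + 22 − 7 = 44
  between Easton and Grove: 22 + 19 − 6 = 35
  between Grove and Dale: 19 + 10 − 9 = 20
  between Dale and Elm: 10 + 13 − 17 = 6
  between Elm and Quarry: 13 + 29 − 21 = 21
Cheapest insertion is between Dale and Elm, adding 6.
New total = 60 + 6 = 66.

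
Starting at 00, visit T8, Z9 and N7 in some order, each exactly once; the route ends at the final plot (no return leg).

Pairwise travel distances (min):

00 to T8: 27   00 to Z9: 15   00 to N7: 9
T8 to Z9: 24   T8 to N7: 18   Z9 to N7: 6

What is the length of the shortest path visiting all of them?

There are 3! = 6 possible orderings.
00→T8→Z9→N7: 27+24+6 = 57
00→T8→N7→Z9: 27+18+6 = 51
00→Z9→T8→N7: 15+24+18 = 57
00→Z9→N7→T8: 15+6+18 = 39
00→N7→T8→Z9: 9+18+24 = 51
00→N7→Z9→T8: 9+6+24 = 39
The minimum is 39.
One shortest path: 00 → Z9 → N7 → T8.

Shortest open route: 39 min.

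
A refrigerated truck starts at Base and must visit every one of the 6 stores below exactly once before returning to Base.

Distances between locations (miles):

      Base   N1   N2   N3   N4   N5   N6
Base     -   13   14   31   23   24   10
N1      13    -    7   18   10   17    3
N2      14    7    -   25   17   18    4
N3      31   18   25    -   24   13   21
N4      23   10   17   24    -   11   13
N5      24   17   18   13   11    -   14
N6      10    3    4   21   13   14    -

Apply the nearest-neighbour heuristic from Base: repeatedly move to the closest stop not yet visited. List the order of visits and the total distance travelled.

Nearest-neighbour total = 92 miles; route Base → N6 → N1 → N2 → N4 → N5 → N3 → Base.

At Base the remaining stops are N6 10, N1 13, N2 14, N4 23, N5 24, N3 31; go to N6.
At N6 the remaining stops are N1 3, N2 4, N4 13, N5 14, N3 21; go to N1.
At N1 the remaining stops are N2 7, N4 10, N5 17, N3 18; go to N2.
At N2 the remaining stops are N4 17, N5 18, N3 25; go to N4.
At N4 the remaining stops are N5 11, N3 24; go to N5.
At N5 the remaining stops are N3 13; go to N3.
Return N3→Base: 31.
Total = 10 + 3 + 7 + 17 + 11 + 13 + 31 = 92.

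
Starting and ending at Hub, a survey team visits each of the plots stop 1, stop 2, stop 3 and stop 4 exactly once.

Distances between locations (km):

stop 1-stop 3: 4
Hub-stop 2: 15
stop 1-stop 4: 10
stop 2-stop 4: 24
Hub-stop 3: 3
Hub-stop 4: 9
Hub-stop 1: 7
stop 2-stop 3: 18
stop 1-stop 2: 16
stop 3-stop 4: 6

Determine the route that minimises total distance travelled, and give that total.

Hub - stop 1 - stop 2 - stop 3 - stop 4 - Hub: 7+16+18+6+9 = 56
Hub - stop 1 - stop 2 - stop 4 - stop 3 - Hub: 7+16+24+6+3 = 56
Hub - stop 1 - stop 3 - stop 2 - stop 4 - Hub: 7+4+18+24+9 = 62
Hub - stop 1 - stop 3 - stop 4 - stop 2 - Hub: 7+4+6+24+15 = 56
Hub - stop 1 - stop 4 - stop 2 - stop 3 - Hub: 7+10+24+18+3 = 62
Hub - stop 1 - stop 4 - stop 3 - stop 2 - Hub: 7+10+6+18+15 = 56
Hub - stop 2 - stop 1 - stop 3 - stop 4 - Hub: 15+16+4+6+9 = 50
Hub - stop 2 - stop 1 - stop 4 - stop 3 - Hub: 15+16+10+6+3 = 50
Hub - stop 2 - stop 3 - stop 1 - stop 4 - Hub: 15+18+4+10+9 = 56
Hub - stop 2 - stop 4 - stop 1 - stop 3 - Hub: 15+24+10+4+3 = 56
Hub - stop 3 - stop 1 - stop 2 - stop 4 - Hub: 3+4+16+24+9 = 56
Hub - stop 3 - stop 2 - stop 1 - stop 4 - Hub: 3+18+16+10+9 = 56
The minimum is 50.
One optimal route: Hub → stop 2 → stop 1 → stop 3 → stop 4 → Hub (or its reverse).

Shortest round trip = 50 km.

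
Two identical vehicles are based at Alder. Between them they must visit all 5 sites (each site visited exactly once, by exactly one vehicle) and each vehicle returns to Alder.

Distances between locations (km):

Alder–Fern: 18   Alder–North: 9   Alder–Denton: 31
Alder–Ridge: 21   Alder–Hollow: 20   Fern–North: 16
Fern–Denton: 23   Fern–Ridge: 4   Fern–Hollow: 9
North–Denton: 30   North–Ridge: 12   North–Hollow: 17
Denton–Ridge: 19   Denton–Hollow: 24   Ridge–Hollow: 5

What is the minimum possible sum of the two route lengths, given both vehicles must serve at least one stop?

Minimum combined distance: 100 km.

Check every non-empty split of the stops between the two vehicles; for each half take its own optimal tour:
  {Fern} + {North, Denton, Ridge, Hollow}: 36 + 81 = 117
  {North} + {Fern, Denton, Ridge, Hollow}: 18 + 82 = 100
  {Fern, North} + {Denton, Ridge, Hollow}: 43 + 75 = 118
  {Denton} + {Fern, North, Ridge, Hollow}: 62 + 53 = 115
  {Fern, Denton} + {North, Ridge, Hollow}: 72 + 46 = 118
  {North, Denton} + {Fern, Ridge, Hollow}: 70 + 47 = 117
  … (15 splits in total)
Best: vehicle 1 Alder → North → Alder = 18; vehicle 2 Alder → Fern → Ridge → Hollow → Denton → Alder = 82; combined 100.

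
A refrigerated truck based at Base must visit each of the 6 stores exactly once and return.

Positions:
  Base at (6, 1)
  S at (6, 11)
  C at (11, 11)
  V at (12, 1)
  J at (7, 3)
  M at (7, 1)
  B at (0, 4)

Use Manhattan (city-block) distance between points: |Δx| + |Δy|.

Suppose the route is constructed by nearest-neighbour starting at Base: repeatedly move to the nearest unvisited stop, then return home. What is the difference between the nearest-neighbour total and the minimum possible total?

From Base: M=1, J=3, V=6, B=9, S=10, C=15 → choose M (1).
From M: J=2, V=5, B=10, S=11, C=14 → choose J (2).
From J: V=7, B=8, S=9, C=12 → choose V (7).
From V: C=11, B=15, S=16 → choose C (11).
From C: S=5, B=18 → choose S (5).
From S: B=13 → choose B (13).
NN route Base → M → J → V → C → S → B → Base costs 48.
Optimal: Base → V → C → S → B → J → M → Base costs 46 (by enumerating all 360 distinct tours).
Excess = 48 − 46 = 2.

2 longer than the optimal tour.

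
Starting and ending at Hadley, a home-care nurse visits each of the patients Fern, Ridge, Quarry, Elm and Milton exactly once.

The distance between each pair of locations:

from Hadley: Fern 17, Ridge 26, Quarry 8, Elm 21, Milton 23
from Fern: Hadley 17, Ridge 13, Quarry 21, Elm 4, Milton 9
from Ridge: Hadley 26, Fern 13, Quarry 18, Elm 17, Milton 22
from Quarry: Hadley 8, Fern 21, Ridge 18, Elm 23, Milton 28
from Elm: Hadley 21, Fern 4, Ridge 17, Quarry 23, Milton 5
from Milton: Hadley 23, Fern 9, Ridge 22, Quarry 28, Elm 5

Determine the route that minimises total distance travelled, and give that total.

Minimum total distance: 71.

With 5 stops there are 5!/2 = 60 distinct round trips (a route and its reverse cost the same).
Hadley-Fern-Ridge-Quarry-Elm-Milton-Hadley: 17+13+18+23+5+23 = 99
Hadley-Fern-Ridge-Quarry-Milton-Elm-Hadley: 17+13+18+28+5+21 = 102
Hadley-Fern-Ridge-Elm-Quarry-Milton-Hadley: 17+13+17+23+28+23 = 121
Hadley-Fern-Ridge-Elm-Milton-Quarry-Hadley: 17+13+17+5+28+8 = 88
Hadley-Fern-Ridge-Milton-Quarry-Elm-Hadley: 17+13+22+28+23+21 = 124
Hadley-Fern-Ridge-Milton-Elm-Quarry-Hadley: 17+13+22+5+23+8 = 88
Hadley-Fern-Quarry-Ridge-Elm-Milton-Hadley: 17+21+18+17+5+23 = 101
Hadley-Fern-Quarry-Ridge-Milton-Elm-Hadley: 17+21+18+22+5+21 = 104
Hadley-Fern-Quarry-Elm-Ridge-Milton-Hadley: 17+21+23+17+22+23 = 123
Hadley-Fern-Quarry-Elm-Milton-Ridge-Hadley: 17+21+23+5+22+26 = 114
Hadley-Fern-Quarry-Milton-Ridge-Elm-Hadley: 17+21+28+22+17+21 = 126
Hadley-Fern-Quarry-Milton-Elm-Ridge-Hadley: 17+21+28+5+17+26 = 114
Hadley-Fern-Elm-Ridge-Quarry-Milton-Hadley: 17+4+17+18+28+23 = 107
Hadley-Fern-Elm-Ridge-Milton-Quarry-Hadley: 17+4+17+22+28+8 = 96
… (46 more)
Hadley-Quarry-Ridge-Fern-Elm-Milton-Hadley: 8+18+13+4+5+23 = 71  ← best
The minimum is 71.
One optimal route: Hadley → Quarry → Ridge → Fern → Elm → Milton → Hadley (or its reverse).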